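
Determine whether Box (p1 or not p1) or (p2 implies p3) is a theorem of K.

Valid in K

Tableau for the negation not (Box (p1 or not p1) or (p2 implies p3)):
1. not (Box (p1 or not p1) or (p2 implies p3)), w0
2. not Box (p1 or not p1), w0   [neg-or-rule on 1]
3. not (p2 implies p3), w0   [neg-or-rule on 1]
4. p2, w0   [neg-implies-rule on 3]
5. not p3, w0   [neg-implies-rule on 3]
6. not (p1 or not p1), w1   [neg-Box-rule on 2: fresh world w1, w0Rw1]
7. not p1, w1   [neg-or-rule on 6]
8. p1, w1   [neg-or-rule on 6]
Accessibility: w0Rw1
Branch closes: p1 and not p1 both at w1.
Every branch of the negation's tableau closes; the branch above is one of them.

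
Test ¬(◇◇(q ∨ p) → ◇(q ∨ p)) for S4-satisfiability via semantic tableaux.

1. ¬(◇◇(q ∨ p) → ◇(q ∨ p)), 0
2. ◇◇(q ∨ p), 0   [¬→-rule on 1]
3. ¬◇(q ∨ p), 0   [¬→-rule on 1]
4. ¬(q ∨ p), 0   [¬◇-rule on 3 via 0R0]
5. ¬q, 0   [¬∨-rule on 4]
6. ¬p, 0   [¬∨-rule on 4]
7. ◇(q ∨ p), 1   [◇-rule on 2: fresh world 1, 0R1]
8. ¬(q ∨ p), 1   [¬◇-rule on 3 via 0R1]
9. ¬q, 1   [¬∨-rule on 8]
10. ¬p, 1   [¬∨-rule on 8]
11. q ∨ p, 2   [◇-rule on 7: fresh world 2, 1R2]
12. ¬(q ∨ p), 2   [¬◇-rule on 3 via 0R2]
13. ¬q, 2   [¬∨-rule on 12]
14. ¬p, 2   [¬∨-rule on 12]
15. p, 2   [∨-rule on 11 (branches; this branch)]
Accessibility: 0R0, 0R1, 0R2, 1R1, 1R2, 2R2
Branch closes: p and ¬p both at 2.
All branches of the tableau close; one closing branch shown above.

Unsatisfiable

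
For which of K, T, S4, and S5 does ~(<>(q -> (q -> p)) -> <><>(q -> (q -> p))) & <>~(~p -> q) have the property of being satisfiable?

K-tableau for the formula:
1. ~(<>(q -> (q -> p)) -> <><>(q -> (q -> p))) & <>~(~p -> q), 0
2. ~(<>(q -> (q -> p)) -> <><>(q -> (q -> p))), 0   [&-rule on 1]
3. <>~(~p -> q), 0   [&-rule on 1]
4. <>(q -> (q -> p)), 0   [~->-rule on 2]
5. ~<><>(q -> (q -> p)), 0   [~->-rule on 2]
6. ~(~p -> q), 1   [<>-rule on 3: fresh world 1, 0R1]
7. ~p, 1   [~->-rule on 6]
8. ~q, 1   [~->-rule on 6]
9. ~<>(q -> (q -> p)), 1   [~<>-rule on 5 via 0R1]
10. q -> (q -> p), 2   [<>-rule on 4: fresh world 2, 0R2]
11. ~<>(q -> (q -> p)), 2   [~<>-rule on 5 via 0R2]
12. q -> p, 2   [->-rule on 10 (branches; this branch)]
13. p, 2   [->-rule on 12 (branches; this branch)]
Accessibility: 0R1, 0R2
Complete open branch: satisfiable in K.
T-tableau for the formula:
1. ~(<>(q -> (q -> p)) -> <><>(q -> (q -> p))) & <>~(~p -> q), 0
2. ~(<>(q -> (q -> p)) -> <><>(q -> (q -> p))), 0   [&-rule on 1]
3. <>~(~p -> q), 0   [&-rule on 1]
4. <>(q -> (q -> p)), 0   [~->-rule on 2]
5. ~<><>(q -> (q -> p)), 0   [~->-rule on 2]
6. ~<>(q -> (q -> p)), 0   [~<>-rule on 5 via 0R0]
7. ~(q -> (q -> p)), 0   [~<>-rule on 6 via 0R0]
8. q, 0   [~->-rule on 7]
9. ~(q -> p), 0   [~->-rule on 7]
10. ~p, 0   [~->-rule on 9]
11. ~(~p -> q), 1   [<>-rule on 3: fresh world 1, 0R1]
12. ~p, 1   [~->-rule on 11]
13. ~q, 1   [~->-rule on 11]
14. ~<>(q -> (q -> p)), 1   [~<>-rule on 5 via 0R1]
15. ~(q -> (q -> p)), 1   [~<>-rule on 6 via 0R1]
16. q, 1   [~->-rule on 15]
17. ~(q -> p), 1   [~->-rule on 15]
Accessibility: 0R0, 0R1, 1R1
Branch closes: q and ~q both at 1.
Every branch closes (one shown): unsatisfiable in T, hence also in S4, S5 (every S4/S5-frame is a T-frame).

K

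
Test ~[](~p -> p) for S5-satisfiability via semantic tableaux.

1. ~[](~p -> p), 0
2. ~(~p -> p), 1   [~[]-rule on 1: fresh world 1, 0R1]
3. ~p, 1   [~->-rule on 2]
Accessibility: 0R0, 0R1, 1R0, 1R1

Yes, satisfiable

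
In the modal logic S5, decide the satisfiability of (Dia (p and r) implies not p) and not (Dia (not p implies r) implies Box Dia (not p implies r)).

1. (Dia (p and r) implies not p) and not (Dia (not p implies r) implies Box Dia (not p implies r)), u
2. Dia (p and r) implies not p, u
3. not (Dia (not p implies r) implies Box Dia (not p implies r)), u
4. Dia (not p implies r), u
5. not Box Dia (not p implies r), u
6. not Dia (p and r), u
7. not (p and r), u
8. not r, u
9. not p implies r, v
10. not (p and r), v
11. r, v
12. not p, v
13. not Dia (not p implies r), w
14. not (p and r), w
15. not (not p implies r), u
16. not p, u
17. not (not p implies r), v
18. not r, v
Accessibility: uRu, uRv, uRw, vRu, vRv, vRw, wRu, wRv, wRw
Branch closes: r and not r both at v.
Every branch closes; the branch above is one of them.

Unsatisfiable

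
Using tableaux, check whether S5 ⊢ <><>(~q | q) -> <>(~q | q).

Valid

Tableau for the negation ~(<><>(~q | q) -> <>(~q | q)):
1. ~(<><>(~q | q) -> <>(~q | q)), 0
2. <><>(~q | q), 0
3. ~<>(~q | q), 0
4. ~(~q | q), 0
5. q, 0
6. ~q, 0
Accessibility: 0R0
Branch closes: q and ~q both at 0.
All branches of the negation close; one closing branch shown above.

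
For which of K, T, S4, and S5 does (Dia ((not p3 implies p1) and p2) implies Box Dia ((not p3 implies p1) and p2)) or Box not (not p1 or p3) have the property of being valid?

S4-tableau for the negation not ((Dia ((not p3 implies p1) and p2) implies Box Dia ((not p3 implies p1) and p2)) or Box not (not p1 or p3)):
1. not ((Dia ((not p3 implies p1) and p2) implies Box Dia ((not p3 implies p1) and p2)) or Box not (not p1 or p3)), 0
2. not (Dia ((not p3 implies p1) and p2) implies Box Dia ((not p3 implies p1) and p2)), 0   [neg-or-rule on 1]
3. not Box not (not p1 or p3), 0   [neg-or-rule on 1]
4. Dia ((not p3 implies p1) and p2), 0   [neg-implies-rule on 2]
5. not Box Dia ((not p3 implies p1) and p2), 0   [neg-implies-rule on 2]
6. not p1 or p3, 1   [neg-Box-rule on 3: fresh world 1, 0R1]
7. p3, 1   [or-rule on 6 (branches; this branch)]
8. (not p3 implies p1) and p2, 2   [Dia-rule on 4: fresh world 2, 0R2]
9. not p3 implies p1, 2   [and-rule on 8]
10. p2, 2   [and-rule on 8]
11. p1, 2   [implies-rule on 9 (branches; this branch)]
12. not Dia ((not p3 implies p1) and p2), 3   [neg-Box-rule on 5: fresh world 3, 0R3]
13. not ((not p3 implies p1) and p2), 3   [neg-Dia-rule on 12 via 3R3]
14. not p2, 3   [neg-and-rule on 13 (branches; this branch)]
Accessibility: 0R0, 0R1, 0R2, 0R3, 1R1, 2R2, 3R3
Complete open branch: countermodel on an S4-frame, so not valid in S4, nor in K, T (the same frame is also a K-frame and a T-frame).
S5-tableau for the negation not ((Dia ((not p3 implies p1) and p2) implies Box Dia ((not p3 implies p1) and p2)) or Box not (not p1 or p3)):
1. not ((Dia ((not p3 implies p1) and p2) implies Box Dia ((not p3 implies p1) and p2)) or Box not (not p1 or p3)), 0
2. not (Dia ((not p3 implies p1) and p2) implies Box Dia ((not p3 implies p1) and p2)), 0   [neg-or-rule on 1]
3. not Box not (not p1 or p3), 0   [neg-or-rule on 1]
4. Dia ((not p3 implies p1) and p2), 0   [neg-implies-rule on 2]
5. not Box Dia ((not p3 implies p1) and p2), 0   [neg-implies-rule on 2]
6. not p1 or p3, 1   [neg-Box-rule on 3: fresh world 1, 0R1]
7. not p1, 1   [or-rule on 6 (branches; this branch)]
8. (not p3 implies p1) and p2, 2   [Dia-rule on 4: fresh world 2, 0R2]
9. not p3 implies p1, 2   [and-rule on 8]
10. p2, 2   [and-rule on 8]
11. p1, 2   [implies-rule on 9 (branches; this branch)]
12. not Dia ((not p3 implies p1) and p2), 3   [neg-Box-rule on 5: fresh world 3, 0R3]
13. not ((not p3 implies p1) and p2), 0   [neg-Dia-rule on 12 via 3R0]
14. not ((not p3 implies p1) and p2), 1   [neg-Dia-rule on 12 via 3R1]
15. not ((not p3 implies p1) and p2), 2   [neg-Dia-rule on 12 via 3R2]
16. not ((not p3 implies p1) and p2), 3   [neg-Dia-rule on 12 via 3R3]
17. not (not p3 implies p1), 0   [neg-and-rule on 13 (branches; this branch)]
18. not p3, 0   [neg-implies-rule on 17]
19. not p1, 0   [neg-implies-rule on 17]
20. not (not p3 implies p1), 1   [neg-and-rule on 14 (branches; this branch)]
21. not p3, 1   [neg-implies-rule on 20]
22. not (not p3 implies p1), 2   [neg-and-rule on 15 (branches; this branch)]
23. not p3, 2   [neg-implies-rule on 22]
24. not p1, 2   [neg-implies-rule on 22]
Accessibility: 0R0, 0R1, 0R2, 0R3, 1R0, 1R1, 1R2, 1R3, 2R0, 2R1, 2R2, 2R3, 3R0, 3R1, 3R2, 3R3
Branch closes: p1 and not p1 both at 2.
Every branch closes (one shown): valid in S5.

S5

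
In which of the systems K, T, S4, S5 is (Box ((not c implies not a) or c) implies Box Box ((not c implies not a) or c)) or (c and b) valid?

S4, S5

S4-tableau for the negation not ((Box ((not c implies not a) or c) implies Box Box ((not c implies not a) or c)) or (c and b)):
1. not ((Box ((not c implies not a) or c) implies Box Box ((not c implies not a) or c)) or (c and b)), u
2. not (Box ((not c implies not a) or c) implies Box Box ((not c implies not a) or c)), u
3. not (c and b), u
4. Box ((not c implies not a) or c), u
5. not Box Box ((not c implies not a) or c), u
6. (not c implies not a) or c, u
7. not b, u
8. not c implies not a, u
9. not a, u
10. not Box ((not c implies not a) or c), v
11. (not c implies not a) or c, v
12. not c implies not a, v
13. not a, v
14. not ((not c implies not a) or c), w
15. not (not c implies not a), w
16. not c, w
17. a, w
18. (not c implies not a) or c, w
19. not c implies not a, w
20. not a, w
Accessibility: uRu, uRv, uRw, vRv, vRw, wRw
Branch closes: a and not a both at w.
Every branch closes (one shown): valid in S4, hence also in S5 (every theorem of S4 is a theorem of S5).
T-tableau for the negation not ((Box ((not c implies not a) or c) implies Box Box ((not c implies not a) or c)) or (c and b)):
1. not ((Box ((not c implies not a) or c) implies Box Box ((not c implies not a) or c)) or (c and b)), u
2. not (Box ((not c implies not a) or c) implies Box Box ((not c implies not a) or c)), u
3. not (c and b), u
4. Box ((not c implies not a) or c), u
5. not Box Box ((not c implies not a) or c), u
6. (not c implies not a) or c, u
7. not b, u
8. c, u
9. not Box ((not c implies not a) or c), v
10. (not c implies not a) or c, v
11. c, v
12. not ((not c implies not a) or c), w
13. not (not c implies not a), w
14. not c, w
15. a, w
Accessibility: uRu, uRv, vRv, vRw, wRw
Complete open branch: countermodel on a T-frame, so not valid in T, nor in K (the same frame is also a K-frame).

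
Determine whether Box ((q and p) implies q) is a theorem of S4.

Tableau for the negation not Box ((q and p) implies q):
1. not Box ((q and p) implies q), 0
2. not ((q and p) implies q), 1   [neg-Box-rule on 1: fresh world 1, 0R1]
3. q and p, 1   [neg-implies-rule on 2]
4. not q, 1   [neg-implies-rule on 2]
5. q, 1   [and-rule on 3]
6. p, 1   [and-rule on 3]
Accessibility: 0R0, 0R1, 1R1
Branch closes: q and not q both at 1.
All branches of the negation close; one closing branch shown above.

Yes, valid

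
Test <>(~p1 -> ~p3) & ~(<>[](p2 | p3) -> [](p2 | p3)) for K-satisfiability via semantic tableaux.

Satisfiable (open branch found)

1. <>(~p1 -> ~p3) & ~(<>[](p2 | p3) -> [](p2 | p3)), 0
2. <>(~p1 -> ~p3), 0
3. ~(<>[](p2 | p3) -> [](p2 | p3)), 0
4. <>[](p2 | p3), 0
5. ~[](p2 | p3), 0
6. ~p1 -> ~p3, 1
7. ~p3, 1
8. [](p2 | p3), 2
9. ~(p2 | p3), 3
10. ~p2, 3
11. ~p3, 3
Accessibility: 0R1, 0R2, 0R3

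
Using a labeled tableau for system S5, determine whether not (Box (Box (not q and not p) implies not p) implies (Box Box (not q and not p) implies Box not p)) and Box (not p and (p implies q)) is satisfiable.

Unsatisfiable (every branch closes)

1. not (Box (Box (not q and not p) implies not p) implies (Box Box (not q and not p) implies Box not p)) and Box (not p and (p implies q)), w0
2. not (Box (Box (not q and not p) implies not p) implies (Box Box (not q and not p) implies Box not p)), w0
3. Box (not p and (p implies q)), w0
4. Box (Box (not q and not p) implies not p), w0
5. not (Box Box (not q and not p) implies Box not p), w0
6. Box Box (not q and not p), w0
7. not Box not p, w0
8. not p and (p implies q), w0
9. not p, w0
10. p implies q, w0
11. Box (not q and not p) implies not p, w0
12. Box (not q and not p), w0
13. not q and not p, w0
14. not q, w0
15. p, w1
16. not p and (p implies q), w1
17. not p, w1
18. p implies q, w1
Accessibility: w0Rw0, w0Rw1, w1Rw0, w1Rw1
Branch closes: p and not p both at w1.
All branches of the tableau close; one closing branch shown above.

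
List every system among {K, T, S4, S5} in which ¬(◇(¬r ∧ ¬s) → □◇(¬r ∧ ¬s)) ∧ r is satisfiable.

S5-tableau for the formula:
1. ¬(◇(¬r ∧ ¬s) → □◇(¬r ∧ ¬s)) ∧ r, u
2. ¬(◇(¬r ∧ ¬s) → □◇(¬r ∧ ¬s)), u   [∧-rule on 1]
3. r, u   [∧-rule on 1]
4. ◇(¬r ∧ ¬s), u   [¬→-rule on 2]
5. ¬□◇(¬r ∧ ¬s), u   [¬→-rule on 2]
6. ¬r ∧ ¬s, v   [◇-rule on 4: fresh world v, uRv]
7. ¬r, v   [∧-rule on 6]
8. ¬s, v   [∧-rule on 6]
9. ¬◇(¬r ∧ ¬s), w   [¬□-rule on 5: fresh world w, uRw]
10. ¬(¬r ∧ ¬s), u   [¬◇-rule on 9 via wRu]
11. ¬(¬r ∧ ¬s), v   [¬◇-rule on 9 via wRv]
12. ¬(¬r ∧ ¬s), w   [¬◇-rule on 9 via wRw]
13. s, u   [¬∧-rule on 10 (branches; this branch)]
14. s, v   [¬∧-rule on 11 (branches; this branch)]
Accessibility: uRu, uRv, uRw, vRu, vRv, vRw, wRu, wRv, wRw
Branch closes: s and ¬s both at v.
Every branch closes (one shown): unsatisfiable in S5.
S4-tableau for the formula:
1. ¬(◇(¬r ∧ ¬s) → □◇(¬r ∧ ¬s)) ∧ r, u
2. ¬(◇(¬r ∧ ¬s) → □◇(¬r ∧ ¬s)), u   [∧-rule on 1]
3. r, u   [∧-rule on 1]
4. ◇(¬r ∧ ¬s), u   [¬→-rule on 2]
5. ¬□◇(¬r ∧ ¬s), u   [¬→-rule on 2]
6. ¬r ∧ ¬s, v   [◇-rule on 4: fresh world v, uRv]
7. ¬r, v   [∧-rule on 6]
8. ¬s, v   [∧-rule on 6]
9. ¬◇(¬r ∧ ¬s), w   [¬□-rule on 5: fresh world w, uRw]
10. ¬(¬r ∧ ¬s), w   [¬◇-rule on 9 via wRw]
11. s, w   [¬∧-rule on 10 (branches; this branch)]
Accessibility: uRu, uRv, uRw, vRv, wRw
Complete open branch: satisfiable in S4, hence also in K, T (this S4-model is also a K-model and a T-model).

K, T, S4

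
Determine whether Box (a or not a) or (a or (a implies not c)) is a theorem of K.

Valid in K

Tableau for the negation not (Box (a or not a) or (a or (a implies not c))):
1. not (Box (a or not a) or (a or (a implies not c))), u
2. not Box (a or not a), u
3. not (a or (a implies not c)), u
4. not a, u
5. not (a implies not c), u
6. a, u
7. c, u
Branch closes: a and not a both at u.
Every branch of the negation's tableau closes; the branch above is one of them.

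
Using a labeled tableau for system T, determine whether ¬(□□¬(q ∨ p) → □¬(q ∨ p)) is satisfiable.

1. ¬(□□¬(q ∨ p) → □¬(q ∨ p)), w0
2. □□¬(q ∨ p), w0
3. ¬□¬(q ∨ p), w0
4. □¬(q ∨ p), w0
5. ¬(q ∨ p), w0
6. ¬q, w0
7. ¬p, w0
8. q ∨ p, w1
9. □¬(q ∨ p), w1
10. ¬(q ∨ p), w1
11. ¬q, w1
12. ¬p, w1
13. p, w1
Accessibility: w0Rw0, w0Rw1, w1Rw1
Branch closes: p and ¬p both at w1.
Every branch closes; the branch above is one of them.

No, unsatisfiable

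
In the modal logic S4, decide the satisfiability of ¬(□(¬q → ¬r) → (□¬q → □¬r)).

1. ¬(□(¬q → ¬r) → (□¬q → □¬r)), u
2. □(¬q → ¬r), u
3. ¬(□¬q → □¬r), u
4. □¬q, u
5. ¬□¬r, u
6. ¬q → ¬r, u
7. ¬q, u
8. ¬r, u
9. r, v
10. ¬q → ¬r, v
11. ¬q, v
12. ¬r, v
Accessibility: uRu, uRv, vRv
Branch closes: r and ¬r both at v.
Every branch closes; the branch above is one of them.

Unsatisfiable (every branch closes)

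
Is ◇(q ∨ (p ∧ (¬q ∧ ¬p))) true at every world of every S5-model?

Tableau for the negation ¬◇(q ∨ (p ∧ (¬q ∧ ¬p))):
1. ¬◇(q ∨ (p ∧ (¬q ∧ ¬p))), u
2. ¬(q ∨ (p ∧ (¬q ∧ ¬p))), u   [¬◇-rule on 1 via uRu]
3. ¬q, u   [¬∨-rule on 2]
4. ¬(p ∧ (¬q ∧ ¬p)), u   [¬∨-rule on 2]
5. ¬(¬q ∧ ¬p), u   [¬∧-rule on 4 (branches; this branch)]
6. p, u   [¬∧-rule on 5 (branches; this branch)]
Accessibility: uRu
The negation has an open branch (countermodel exists).

No, not valid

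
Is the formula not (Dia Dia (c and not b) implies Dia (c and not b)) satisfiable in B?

Satisfiable (open branch found)

1. not (Dia Dia (c and not b) implies Dia (c and not b)), w0
2. Dia Dia (c and not b), w0   [neg-implies-rule on 1]
3. not Dia (c and not b), w0   [neg-implies-rule on 1]
4. not (c and not b), w0   [neg-Dia-rule on 3 via w0Rw0]
5. b, w0   [neg-and-rule on 4 (branches; this branch)]
6. Dia (c and not b), w1   [Dia-rule on 2: fresh world w1, w0Rw1]
7. not (c and not b), w1   [neg-Dia-rule on 3 via w0Rw1]
8. b, w1   [neg-and-rule on 7 (branches; this branch)]
9. c and not b, w2   [Dia-rule on 6: fresh world w2, w1Rw2]
10. c, w2   [and-rule on 9]
11. not b, w2   [and-rule on 9]
Accessibility: w0Rw0, w0Rw1, w1Rw0, w1Rw1, w1Rw2, w2Rw1, w2Rw2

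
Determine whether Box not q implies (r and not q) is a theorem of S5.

Tableau for the negation not (Box not q implies (r and not q)):
1. not (Box not q implies (r and not q)), 0
2. Box not q, 0
3. not (r and not q), 0
4. not q, 0
5. not r, 0
Accessibility: 0R0
The negation has an open branch (countermodel exists).

No, not valid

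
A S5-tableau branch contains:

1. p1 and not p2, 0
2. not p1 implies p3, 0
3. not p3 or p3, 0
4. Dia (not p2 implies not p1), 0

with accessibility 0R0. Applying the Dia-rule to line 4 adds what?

a fresh world 1 with 0R1, and not p2 implies not p1 at 1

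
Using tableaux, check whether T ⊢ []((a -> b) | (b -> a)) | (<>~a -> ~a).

Valid

Tableau for the negation ~([]((a -> b) | (b -> a)) | (<>~a -> ~a)):
1. ~([]((a -> b) | (b -> a)) | (<>~a -> ~a)), w0
2. ~[]((a -> b) | (b -> a)), w0
3. ~(<>~a -> ~a), w0
4. <>~a, w0
5. a, w0
6. ~((a -> b) | (b -> a)), w1
7. ~(a -> b), w1
8. ~(b -> a), w1
9. a, w1
10. ~b, w1
11. b, w1
12. ~a, w1
Accessibility: w0Rw0, w0Rw1, w1Rw1
Branch closes: b and ~b both at w1.
Every branch of the negation's tableau closes; the branch above is one of them.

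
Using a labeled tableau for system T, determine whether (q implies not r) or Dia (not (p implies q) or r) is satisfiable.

1. (q implies not r) or Dia (not (p implies q) or r), u
2. Dia (not (p implies q) or r), u
3. not (p implies q) or r, v
4. r, v
Accessibility: uRu, uRv, vRv

Yes, satisfiable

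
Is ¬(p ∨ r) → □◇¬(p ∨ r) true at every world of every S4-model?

Not valid

Tableau for the negation ¬(¬(p ∨ r) → □◇¬(p ∨ r)):
1. ¬(¬(p ∨ r) → □◇¬(p ∨ r)), u
2. ¬(p ∨ r), u   [¬→-rule on 1]
3. ¬□◇¬(p ∨ r), u   [¬→-rule on 1]
4. ¬p, u   [¬∨-rule on 2]
5. ¬r, u   [¬∨-rule on 2]
6. ¬◇¬(p ∨ r), v   [¬□-rule on 3: fresh world v, uRv]
7. p ∨ r, v   [¬◇-rule on 6 via vRv]
8. r, v   [∨-rule on 7 (branches; this branch)]
Accessibility: uRu, uRv, vRv
The negation has an open branch (countermodel exists).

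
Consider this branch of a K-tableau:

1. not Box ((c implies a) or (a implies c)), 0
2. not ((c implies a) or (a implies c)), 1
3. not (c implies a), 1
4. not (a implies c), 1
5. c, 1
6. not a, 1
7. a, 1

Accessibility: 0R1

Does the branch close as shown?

Closed

Both a and not a appear at 1.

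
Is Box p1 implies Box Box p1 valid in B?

No, not valid

Tableau for the negation not (Box p1 implies Box Box p1):
1. not (Box p1 implies Box Box p1), 0
2. Box p1, 0
3. not Box Box p1, 0
4. p1, 0
5. not Box p1, 1
6. p1, 1
7. not p1, 2
Accessibility: 0R0, 0R1, 1R0, 1R1, 1R2, 2R1, 2R2
The negation has an open branch (countermodel exists).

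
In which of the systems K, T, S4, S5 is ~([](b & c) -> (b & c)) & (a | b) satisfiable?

T-tableau for the formula:
1. ~([](b & c) -> (b & c)) & (a | b), u
2. ~([](b & c) -> (b & c)), u
3. a | b, u
4. [](b & c), u
5. ~(b & c), u
6. b & c, u
7. b, u
8. c, u
9. ~c, u
Accessibility: uRu
Branch closes: c and ~c both at u.
Every branch closes (one shown): unsatisfiable in T, hence also in S4, S5 (every S4/S5-frame is a T-frame).
K-tableau for the formula:
1. ~([](b & c) -> (b & c)) & (a | b), u
2. ~([](b & c) -> (b & c)), u
3. a | b, u
4. [](b & c), u
5. ~(b & c), u
6. b, u
7. ~c, u
Complete open branch: satisfiable in K.

K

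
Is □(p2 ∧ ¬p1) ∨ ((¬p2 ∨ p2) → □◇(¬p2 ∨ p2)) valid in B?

Tableau for the negation ¬(□(p2 ∧ ¬p1) ∨ ((¬p2 ∨ p2) → □◇(¬p2 ∨ p2))):
1. ¬(□(p2 ∧ ¬p1) ∨ ((¬p2 ∨ p2) → □◇(¬p2 ∨ p2))), u
2. ¬□(p2 ∧ ¬p1), u   [¬∨-rule on 1]
3. ¬((¬p2 ∨ p2) → □◇(¬p2 ∨ p2)), u   [¬∨-rule on 1]
4. ¬p2 ∨ p2, u   [¬→-rule on 3]
5. ¬□◇(¬p2 ∨ p2), u   [¬→-rule on 3]
6. p2, u   [∨-rule on 4 (branches; this branch)]
7. ¬(p2 ∧ ¬p1), v   [¬□-rule on 2: fresh world v, uRv]
8. p1, v   [¬∧-rule on 7 (branches; this branch)]
9. ¬◇(¬p2 ∨ p2), w   [¬□-rule on 5: fresh world w, uRw]
10. ¬(¬p2 ∨ p2), u   [¬◇-rule on 9 via wRu]
11. ¬p2, u   [¬∨-rule on 10]
Accessibility: uRu, uRv, uRw, vRu, vRv, wRu, wRw
Branch closes: p2 and ¬p2 both at u.
All branches of the negation close; one closing branch shown above.

Valid in B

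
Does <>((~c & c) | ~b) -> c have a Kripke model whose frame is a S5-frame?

1. <>((~c & c) | ~b) -> c, u
2. c, u   [->-rule on 1 (branches; this branch)]
Accessibility: uRu

Satisfiable (open branch found)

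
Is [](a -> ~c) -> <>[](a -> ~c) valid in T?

Valid in T

Tableau for the negation ~([](a -> ~c) -> <>[](a -> ~c)):
1. ~([](a -> ~c) -> <>[](a -> ~c)), 0
2. [](a -> ~c), 0
3. ~<>[](a -> ~c), 0
4. a -> ~c, 0
5. ~[](a -> ~c), 0
6. ~c, 0
7. ~(a -> ~c), 1
8. a, 1
9. c, 1
10. a -> ~c, 1
11. ~[](a -> ~c), 1
12. ~c, 1
Accessibility: 0R0, 0R1, 1R1
Branch closes: c and ~c both at 1.
All branches of the negation close; one closing branch shown above.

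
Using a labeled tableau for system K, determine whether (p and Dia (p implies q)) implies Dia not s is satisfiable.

1. (p and Dia (p implies q)) implies Dia not s, 0
2. Dia not s, 0
3. not s, 1
Accessibility: 0R1

Satisfiable (open branch found)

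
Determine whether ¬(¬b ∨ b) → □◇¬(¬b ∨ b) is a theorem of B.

Tableau for the negation ¬(¬(¬b ∨ b) → □◇¬(¬b ∨ b)):
1. ¬(¬(¬b ∨ b) → □◇¬(¬b ∨ b)), u
2. ¬(¬b ∨ b), u
3. ¬□◇¬(¬b ∨ b), u
4. b, u
5. ¬b, u
Accessibility: uRu
Branch closes: b and ¬b both at u.
Every branch of the negation's tableau closes; the branch above is one of them.

Valid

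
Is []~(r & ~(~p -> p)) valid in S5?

Invalid (countermodel exists)

Tableau for the negation ~[]~(r & ~(~p -> p)):
1. ~[]~(r & ~(~p -> p)), w0
2. r & ~(~p -> p), w1   [~[]-rule on 1: fresh world w1, w0Rw1]
3. r, w1   [&-rule on 2]
4. ~(~p -> p), w1   [&-rule on 2]
5. ~p, w1   [~->-rule on 4]
Accessibility: w0Rw0, w0Rw1, w1Rw0, w1Rw1
The negation has an open branch (countermodel exists).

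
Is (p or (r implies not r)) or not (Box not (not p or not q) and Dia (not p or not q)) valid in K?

Tableau for the negation not ((p or (r implies not r)) or not (Box not (not p or not q) and Dia (not p or not q))):
1. not ((p or (r implies not r)) or not (Box not (not p or not q) and Dia (not p or not q))), w0
2. not (p or (r implies not r)), w0
3. Box not (not p or not q) and Dia (not p or not q), w0
4. not p, w0
5. not (r implies not r), w0
6. Box not (not p or not q), w0
7. Dia (not p or not q), w0
8. r, w0
9. not p or not q, w1
10. not (not p or not q), w1
11. p, w1
12. q, w1
13. not q, w1
Accessibility: w0Rw1
Branch closes: q and not q both at w1.
Every branch of the negation's tableau closes; the branch above is one of them.

Valid in K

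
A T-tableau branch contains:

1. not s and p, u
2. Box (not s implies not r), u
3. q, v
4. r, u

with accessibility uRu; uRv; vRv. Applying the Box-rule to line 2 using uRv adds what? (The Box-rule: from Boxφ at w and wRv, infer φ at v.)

not s implies not r, v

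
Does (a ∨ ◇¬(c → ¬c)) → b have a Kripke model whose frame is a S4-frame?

Satisfiable (open branch found)

1. (a ∨ ◇¬(c → ¬c)) → b, w0
2. b, w0   [→-rule on 1 (branches; this branch)]
Accessibility: w0Rw0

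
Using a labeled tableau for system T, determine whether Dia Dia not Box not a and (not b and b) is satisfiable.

No, unsatisfiable

1. Dia Dia not Box not a and (not b and b), w0
2. Dia Dia not Box not a, w0
3. not b and b, w0
4. not b, w0
5. b, w0
Accessibility: w0Rw0
Branch closes: b and not b both at w0.
Every branch closes; the branch above is one of them.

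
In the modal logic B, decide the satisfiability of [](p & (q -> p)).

1. [](p & (q -> p)), w0
2. p & (q -> p), w0   [[]-rule on 1 via w0Rw0]
3. p, w0   [&-rule on 2]
4. q -> p, w0   [&-rule on 2]
Accessibility: w0Rw0

Yes, satisfiable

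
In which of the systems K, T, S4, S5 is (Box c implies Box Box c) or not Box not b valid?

S4, S5

T-tableau for the negation not ((Box c implies Box Box c) or not Box not b):
1. not ((Box c implies Box Box c) or not Box not b), u
2. not (Box c implies Box Box c), u
3. Box not b, u
4. Box c, u
5. not Box Box c, u
6. not b, u
7. c, u
8. not Box c, v
9. not b, v
10. c, v
11. not c, w
Accessibility: uRu, uRv, vRv, vRw, wRw
Complete open branch: countermodel on a T-frame, so not valid in T, nor in K (the same frame is also a K-frame).
S4-tableau for the negation not ((Box c implies Box Box c) or not Box not b):
1. not ((Box c implies Box Box c) or not Box not b), u
2. not (Box c implies Box Box c), u
3. Box not b, u
4. Box c, u
5. not Box Box c, u
6. not b, u
7. c, u
8. not Box c, v
9. not b, v
10. c, v
11. not c, w
12. not b, w
13. c, w
Accessibility: uRu, uRv, uRw, vRv, vRw, wRw
Branch closes: c and not c both at w.
Every branch closes (one shown): valid in S4, hence also in S5 (every theorem of S4 is a theorem of S5).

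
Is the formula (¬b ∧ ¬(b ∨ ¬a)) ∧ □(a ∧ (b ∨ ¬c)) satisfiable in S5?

Yes, satisfiable

1. (¬b ∧ ¬(b ∨ ¬a)) ∧ □(a ∧ (b ∨ ¬c)), u
2. ¬b ∧ ¬(b ∨ ¬a), u
3. □(a ∧ (b ∨ ¬c)), u
4. ¬b, u
5. ¬(b ∨ ¬a), u
6. a, u
7. a ∧ (b ∨ ¬c), u
8. b ∨ ¬c, u
9. ¬c, u
Accessibility: uRu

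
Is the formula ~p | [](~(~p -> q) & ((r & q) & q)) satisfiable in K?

1. ~p | [](~(~p -> q) & ((r & q) & q)), 0
2. [](~(~p -> q) & ((r & q) & q)), 0

Satisfiable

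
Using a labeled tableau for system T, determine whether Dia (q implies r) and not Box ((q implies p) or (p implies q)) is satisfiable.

Unsatisfiable (every branch closes)

1. Dia (q implies r) and not Box ((q implies p) or (p implies q)), w0
2. Dia (q implies r), w0
3. not Box ((q implies p) or (p implies q)), w0
4. q implies r, w1
5. r, w1
6. not ((q implies p) or (p implies q)), w2
7. not (q implies p), w2
8. not (p implies q), w2
9. q, w2
10. not p, w2
11. p, w2
12. not q, w2
Accessibility: w0Rw0, w0Rw1, w0Rw2, w1Rw1, w2Rw2
Branch closes: p and not p both at w2.
Every branch closes; the branch above is one of them.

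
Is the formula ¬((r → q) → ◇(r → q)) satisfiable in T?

1. ¬((r → q) → ◇(r → q)), 0
2. r → q, 0
3. ¬◇(r → q), 0
4. ¬(r → q), 0
5. r, 0
6. ¬q, 0
7. q, 0
Accessibility: 0R0
Branch closes: q and ¬q both at 0.
(One branch shown.) All branches close.

Unsatisfiable (every branch closes)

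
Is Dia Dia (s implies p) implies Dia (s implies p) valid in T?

Tableau for the negation not (Dia Dia (s implies p) implies Dia (s implies p)):
1. not (Dia Dia (s implies p) implies Dia (s implies p)), 0
2. Dia Dia (s implies p), 0   [neg-implies-rule on 1]
3. not Dia (s implies p), 0   [neg-implies-rule on 1]
4. not (s implies p), 0   [neg-Dia-rule on 3 via 0R0]
5. s, 0   [neg-implies-rule on 4]
6. not p, 0   [neg-implies-rule on 4]
7. Dia (s implies p), 1   [Dia-rule on 2: fresh world 1, 0R1]
8. not (s implies p), 1   [neg-Dia-rule on 3 via 0R1]
9. s, 1   [neg-implies-rule on 8]
10. not p, 1   [neg-implies-rule on 8]
11. s implies p, 2   [Dia-rule on 7: fresh world 2, 1R2]
12. p, 2   [implies-rule on 11 (branches; this branch)]
Accessibility: 0R0, 0R1, 1R1, 1R2, 2R2
The negation has an open branch (countermodel exists).

Invalid (countermodel exists)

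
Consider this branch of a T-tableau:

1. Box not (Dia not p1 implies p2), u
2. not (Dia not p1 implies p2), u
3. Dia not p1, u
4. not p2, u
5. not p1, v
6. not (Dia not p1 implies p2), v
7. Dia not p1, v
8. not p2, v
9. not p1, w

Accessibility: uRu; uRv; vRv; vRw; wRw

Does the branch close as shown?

No atom appears with both signs at the same world.

Not closed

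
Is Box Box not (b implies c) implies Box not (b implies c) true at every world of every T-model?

Tableau for the negation not (Box Box not (b implies c) implies Box not (b implies c)):
1. not (Box Box not (b implies c) implies Box not (b implies c)), u
2. Box Box not (b implies c), u   [neg-implies-rule on 1]
3. not Box not (b implies c), u   [neg-implies-rule on 1]
4. Box not (b implies c), u   [Box-rule on 2 via uRu]
5. not (b implies c), u   [Box-rule on 4 via uRu]
6. b, u   [neg-implies-rule on 5]
7. not c, u   [neg-implies-rule on 5]
8. b implies c, v   [neg-Box-rule on 3: fresh world v, uRv]
9. Box not (b implies c), v   [Box-rule on 2 via uRv]
10. not (b implies c), v   [Box-rule on 4 via uRv]
11. b, v   [neg-implies-rule on 10]
12. not c, v   [neg-implies-rule on 10]
13. c, v   [implies-rule on 8 (branches; this branch)]
Accessibility: uRu, uRv, vRv
Branch closes: c and not c both at v.
Every branch of the negation's tableau closes; the branch above is one of them.

Valid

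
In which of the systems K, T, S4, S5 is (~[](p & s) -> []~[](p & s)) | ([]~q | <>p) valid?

T, S4, S5

K-tableau for the negation ~((~[](p & s) -> []~[](p & s)) | ([]~q | <>p)):
1. ~((~[](p & s) -> []~[](p & s)) | ([]~q | <>p)), u
2. ~(~[](p & s) -> []~[](p & s)), u   [~|-rule on 1]
3. ~([]~q | <>p), u   [~|-rule on 1]
4. ~[](p & s), u   [~->-rule on 2]
5. ~[]~[](p & s), u   [~->-rule on 2]
6. ~[]~q, u   [~|-rule on 3]
7. ~<>p, u   [~|-rule on 3]
8. ~(p & s), v   [~[]-rule on 4: fresh world v, uRv]
9. ~p, v   [~<>-rule on 7 via uRv]
10. ~s, v   [~&-rule on 8 (branches; this branch)]
11. [](p & s), w   [~[]-rule on 5: fresh world w, uRw]
12. ~p, w   [~<>-rule on 7 via uRw]
13. q, x   [~[]-rule on 6: fresh world x, uRx]
14. ~p, x   [~<>-rule on 7 via uRx]
Accessibility: uRv, uRw, uRx
Complete open branch: countermodel on a K-frame, so not valid in K.
T-tableau for the negation ~((~[](p & s) -> []~[](p & s)) | ([]~q | <>p)):
1. ~((~[](p & s) -> []~[](p & s)) | ([]~q | <>p)), u
2. ~(~[](p & s) -> []~[](p & s)), u   [~|-rule on 1]
3. ~([]~q | <>p), u   [~|-rule on 1]
4. ~[](p & s), u   [~->-rule on 2]
5. ~[]~[](p & s), u   [~->-rule on 2]
6. ~[]~q, u   [~|-rule on 3]
7. ~<>p, u   [~|-rule on 3]
8. ~p, u   [~<>-rule on 7 via uRu]
9. ~(p & s), v   [~[]-rule on 4: fresh world v, uRv]
10. ~p, v   [~<>-rule on 7 via uRv]
11. ~s, v   [~&-rule on 9 (branches; this branch)]
12. [](p & s), w   [~[]-rule on 5: fresh world w, uRw]
13. ~p, w   [~<>-rule on 7 via uRw]
14. p & s, w   [[]-rule on 12 via wRw]
15. p, w   [&-rule on 14]
16. s, w   [&-rule on 14]
Accessibility: uRu, uRv, uRw, vRv, wRw
Branch closes: p and ~p both at w.
Every branch closes (one shown): valid in T, hence also in S4, S5 (every theorem of T is a theorem of S4 and S5).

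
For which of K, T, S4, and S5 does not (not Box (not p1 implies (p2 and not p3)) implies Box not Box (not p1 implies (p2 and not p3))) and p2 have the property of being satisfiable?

S5-tableau for the formula:
1. not (not Box (not p1 implies (p2 and not p3)) implies Box not Box (not p1 implies (p2 and not p3))) and p2, u
2. not (not Box (not p1 implies (p2 and not p3)) implies Box not Box (not p1 implies (p2 and not p3))), u
3. p2, u
4. not Box (not p1 implies (p2 and not p3)), u
5. not Box not Box (not p1 implies (p2 and not p3)), u
6. not (not p1 implies (p2 and not p3)), v
7. not p1, v
8. not (p2 and not p3), v
9. p3, v
10. Box (not p1 implies (p2 and not p3)), w
11. not p1 implies (p2 and not p3), u
12. not p1 implies (p2 and not p3), v
13. not p1 implies (p2 and not p3), w
14. p2 and not p3, u
15. not p3, u
16. p2 and not p3, v
17. p2, v
18. not p3, v
Accessibility: uRu, uRv, uRw, vRu, vRv, vRw, wRu, wRv, wRw
Branch closes: p3 and not p3 both at v.
Every branch closes (one shown): unsatisfiable in S5.
S4-tableau for the formula:
1. not (not Box (not p1 implies (p2 and not p3)) implies Box not Box (not p1 implies (p2 and not p3))) and p2, u
2. not (not Box (not p1 implies (p2 and not p3)) implies Box not Box (not p1 implies (p2 and not p3))), u
3. p2, u
4. not Box (not p1 implies (p2 and not p3)), u
5. not Box not Box (not p1 implies (p2 and not p3)), u
6. not (not p1 implies (p2 and not p3)), v
7. not p1, v
8. not (p2 and not p3), v
9. p3, v
10. Box (not p1 implies (p2 and not p3)), w
11. not p1 implies (p2 and not p3), w
12. p2 and not p3, w
13. p2, w
14. not p3, w
Accessibility: uRu, uRv, uRw, vRv, wRw
Complete open branch: satisfiable in S4, hence also in K, T (this S4-model is also a K-model and a T-model).

K, T, S4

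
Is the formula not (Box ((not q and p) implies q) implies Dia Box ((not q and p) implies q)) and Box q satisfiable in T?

1. not (Box ((not q and p) implies q) implies Dia Box ((not q and p) implies q)) and Box q, w0
2. not (Box ((not q and p) implies q) implies Dia Box ((not q and p) implies q)), w0   [and-rule on 1]
3. Box q, w0   [and-rule on 1]
4. Box ((not q and p) implies q), w0   [neg-implies-rule on 2]
5. not Dia Box ((not q and p) implies q), w0   [neg-implies-rule on 2]
6. q, w0   [Box-rule on 3 via w0Rw0]
7. (not q and p) implies q, w0   [Box-rule on 4 via w0Rw0]
8. not Box ((not q and p) implies q), w0   [neg-Dia-rule on 5 via w0Rw0]
9. not (not q and p), w0   [implies-rule on 7 (branches; this branch)]
10. not p, w0   [neg-and-rule on 9 (branches; this branch)]
11. not ((not q and p) implies q), w1   [neg-Box-rule on 8: fresh world w1, w0Rw1]
12. not q and p, w1   [neg-implies-rule on 11]
13. not q, w1   [neg-implies-rule on 11]
14. p, w1   [and-rule on 12]
15. q, w1   [Box-rule on 3 via w0Rw1]
Accessibility: w0Rw0, w0Rw1, w1Rw1
Branch closes: q and not q both at w1.
All branches of the tableau close; one closing branch shown above.

No, unsatisfiable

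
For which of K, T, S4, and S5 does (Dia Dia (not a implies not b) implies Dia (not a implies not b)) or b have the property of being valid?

T, S4, S5

T-tableau for the negation not ((Dia Dia (not a implies not b) implies Dia (not a implies not b)) or b):
1. not ((Dia Dia (not a implies not b) implies Dia (not a implies not b)) or b), u
2. not (Dia Dia (not a implies not b) implies Dia (not a implies not b)), u   [neg-or-rule on 1]
3. not b, u   [neg-or-rule on 1]
4. Dia Dia (not a implies not b), u   [neg-implies-rule on 2]
5. not Dia (not a implies not b), u   [neg-implies-rule on 2]
6. not (not a implies not b), u   [neg-Dia-rule on 5 via uRu]
7. not a, u   [neg-implies-rule on 6]
8. b, u   [neg-implies-rule on 6]
Accessibility: uRu
Branch closes: b and not b both at u.
Every branch closes (one shown): valid in T, hence also in S4, S5 (every theorem of T is a theorem of S4 and S5).
K-tableau for the negation not ((Dia Dia (not a implies not b) implies Dia (not a implies not b)) or b):
1. not ((Dia Dia (not a implies not b) implies Dia (not a implies not b)) or b), u
2. not (Dia Dia (not a implies not b) implies Dia (not a implies not b)), u   [neg-or-rule on 1]
3. not b, u   [neg-or-rule on 1]
4. Dia Dia (not a implies not b), u   [neg-implies-rule on 2]
5. not Dia (not a implies not b), u   [neg-implies-rule on 2]
6. Dia (not a implies not b), v   [Dia-rule on 4: fresh world v, uRv]
7. not (not a implies not b), v   [neg-Dia-rule on 5 via uRv]
8. not a, v   [neg-implies-rule on 7]
9. b, v   [neg-implies-rule on 7]
10. not a implies not b, w   [Dia-rule on 6: fresh world w, vRw]
11. not b, w   [implies-rule on 10 (branches; this branch)]
Accessibility: uRv, vRw
Complete open branch: countermodel on a K-frame, so not valid in K.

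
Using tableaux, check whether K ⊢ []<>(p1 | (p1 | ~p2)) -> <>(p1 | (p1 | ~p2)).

Tableau for the negation ~([]<>(p1 | (p1 | ~p2)) -> <>(p1 | (p1 | ~p2))):
1. ~([]<>(p1 | (p1 | ~p2)) -> <>(p1 | (p1 | ~p2))), u
2. []<>(p1 | (p1 | ~p2)), u
3. ~<>(p1 | (p1 | ~p2)), u
The negation has an open branch (countermodel exists).

Not valid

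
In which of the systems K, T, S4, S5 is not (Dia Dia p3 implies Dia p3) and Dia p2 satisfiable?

T-tableau for the formula:
1. not (Dia Dia p3 implies Dia p3) and Dia p2, 0
2. not (Dia Dia p3 implies Dia p3), 0
3. Dia p2, 0
4. Dia Dia p3, 0
5. not Dia p3, 0
6. not p3, 0
7. p2, 1
8. not p3, 1
9. Dia p3, 2
10. not p3, 2
11. p3, 3
Accessibility: 0R0, 0R1, 0R2, 1R1, 2R2, 2R3, 3R3
Complete open branch: satisfiable in T, hence also in K (this T-model is also a K-model).
S4-tableau for the formula:
1. not (Dia Dia p3 implies Dia p3) and Dia p2, 0
2. not (Dia Dia p3 implies Dia p3), 0
3. Dia p2, 0
4. Dia Dia p3, 0
5. not Dia p3, 0
6. not p3, 0
7. p2, 1
8. not p3, 1
9. Dia p3, 2
10. not p3, 2
11. p3, 3
12. not p3, 3
Accessibility: 0R0, 0R1, 0R2, 0R3, 1R1, 2R2, 2R3, 3R3
Branch closes: p3 and not p3 both at 3.
Every branch closes (one shown): unsatisfiable in S4, hence also in S5 (every S5-frame is an S4-frame).

K, T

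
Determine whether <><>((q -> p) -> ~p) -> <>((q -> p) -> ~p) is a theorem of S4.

Tableau for the negation ~(<><>((q -> p) -> ~p) -> <>((q -> p) -> ~p)):
1. ~(<><>((q -> p) -> ~p) -> <>((q -> p) -> ~p)), u
2. <><>((q -> p) -> ~p), u   [~->-rule on 1]
3. ~<>((q -> p) -> ~p), u   [~->-rule on 1]
4. ~((q -> p) -> ~p), u   [~<>-rule on 3 via uRu]
5. q -> p, u   [~->-rule on 4]
6. p, u   [~->-rule on 4]
7. <>((q -> p) -> ~p), v   [<>-rule on 2: fresh world v, uRv]
8. ~((q -> p) -> ~p), v   [~<>-rule on 3 via uRv]
9. q -> p, v   [~->-rule on 8]
10. p, v   [~->-rule on 8]
11. (q -> p) -> ~p, w   [<>-rule on 7: fresh world w, vRw]
12. ~((q -> p) -> ~p), w   [~<>-rule on 3 via uRw]
13. q -> p, w   [~->-rule on 12]
14. p, w   [~->-rule on 12]
15. ~(q -> p), w   [->-rule on 11 (branches; this branch)]
16. q, w   [~->-rule on 15]
17. ~p, w   [~->-rule on 15]
Accessibility: uRu, uRv, uRw, vRv, vRw, wRw
Branch closes: p and ~p both at w.
Every branch of the negation's tableau closes; the branch above is one of them.

Yes, valid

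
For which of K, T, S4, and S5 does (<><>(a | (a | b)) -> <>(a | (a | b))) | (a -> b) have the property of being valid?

T, S4, S5

T-tableau for the negation ~((<><>(a | (a | b)) -> <>(a | (a | b))) | (a -> b)):
1. ~((<><>(a | (a | b)) -> <>(a | (a | b))) | (a -> b)), u
2. ~(<><>(a | (a | b)) -> <>(a | (a | b))), u
3. ~(a -> b), u
4. <><>(a | (a | b)), u
5. ~<>(a | (a | b)), u
6. a, u
7. ~b, u
8. ~(a | (a | b)), u
9. ~a, u
10. ~(a | b), u
Accessibility: uRu
Branch closes: a and ~a both at u.
Every branch closes (one shown): valid in T, hence also in S4, S5 (every theorem of T is a theorem of S4 and S5).
K-tableau for the negation ~((<><>(a | (a | b)) -> <>(a | (a | b))) | (a -> b)):
1. ~((<><>(a | (a | b)) -> <>(a | (a | b))) | (a -> b)), u
2. ~(<><>(a | (a | b)) -> <>(a | (a | b))), u
3. ~(a -> b), u
4. <><>(a | (a | b)), u
5. ~<>(a | (a | b)), u
6. a, u
7. ~b, u
8. <>(a | (a | b)), v
9. ~(a | (a | b)), v
10. ~a, v
11. ~(a | b), v
12. ~b, v
13. a | (a | b), w
14. a | b, w
15. b, w
Accessibility: uRv, vRw
Complete open branch: countermodel on a K-frame, so not valid in K.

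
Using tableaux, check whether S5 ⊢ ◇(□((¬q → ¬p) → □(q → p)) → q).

No, not valid

Tableau for the negation ¬◇(□((¬q → ¬p) → □(q → p)) → q):
1. ¬◇(□((¬q → ¬p) → □(q → p)) → q), u
2. ¬(□((¬q → ¬p) → □(q → p)) → q), u   [¬◇-rule on 1 via uRu]
3. □((¬q → ¬p) → □(q → p)), u   [¬→-rule on 2]
4. ¬q, u   [¬→-rule on 2]
5. (¬q → ¬p) → □(q → p), u   [□-rule on 3 via uRu]
6. □(q → p), u   [→-rule on 5 (branches; this branch)]
7. q → p, u   [□-rule on 6 via uRu]
8. p, u   [→-rule on 7 (branches; this branch)]
Accessibility: uRu
The negation has an open branch (countermodel exists).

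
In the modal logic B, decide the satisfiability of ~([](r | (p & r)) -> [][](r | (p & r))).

1. ~([](r | (p & r)) -> [][](r | (p & r))), w0
2. [](r | (p & r)), w0   [~->-rule on 1]
3. ~[][](r | (p & r)), w0   [~->-rule on 1]
4. r | (p & r), w0   [[]-rule on 2 via w0Rw0]
5. p & r, w0   [|-rule on 4 (branches; this branch)]
6. p, w0   [&-rule on 5]
7. r, w0   [&-rule on 5]
8. ~[](r | (p & r)), w1   [~[]-rule on 3: fresh world w1, w0Rw1]
9. r | (p & r), w1   [[]-rule on 2 via w0Rw1]
10. p & r, w1   [|-rule on 9 (branches; this branch)]
11. p, w1   [&-rule on 10]
12. r, w1   [&-rule on 10]
13. ~(r | (p & r)), w2   [~[]-rule on 8: fresh world w2, w1Rw2]
14. ~r, w2   [~|-rule on 13]
15. ~(p & r), w2   [~|-rule on 13]
Accessibility: w0Rw0, w0Rw1, w1Rw0, w1Rw1, w1Rw2, w2Rw1, w2Rw2

Yes, satisfiable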